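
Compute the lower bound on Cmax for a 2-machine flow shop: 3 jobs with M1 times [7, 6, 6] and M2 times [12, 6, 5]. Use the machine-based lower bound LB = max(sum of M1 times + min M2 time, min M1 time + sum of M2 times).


LB1 = sum(M1 times) + min(M2 times) = 19 + 5 = 24
LB2 = min(M1 times) + sum(M2 times) = 6 + 23 = 29
Lower bound = max(LB1, LB2) = max(24, 29) = 29

29


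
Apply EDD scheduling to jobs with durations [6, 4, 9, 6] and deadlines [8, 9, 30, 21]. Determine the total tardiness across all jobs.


Sort by due date (EDD order): [(6, 8), (4, 9), (6, 21), (9, 30)]
Compute completion times and tardiness:
  Job 1: p=6, d=8, C=6, tardiness=max(0,6-8)=0
  Job 2: p=4, d=9, C=10, tardiness=max(0,10-9)=1
  Job 3: p=6, d=21, C=16, tardiness=max(0,16-21)=0
  Job 4: p=9, d=30, C=25, tardiness=max(0,25-30)=0
Total tardiness = 1

1


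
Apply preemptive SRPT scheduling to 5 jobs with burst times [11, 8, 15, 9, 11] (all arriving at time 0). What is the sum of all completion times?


Since all jobs arrive at t=0, SRPT equals SPT ordering.
SPT order: [8, 9, 11, 11, 15]
Completion times:
  Job 1: p=8, C=8
  Job 2: p=9, C=17
  Job 3: p=11, C=28
  Job 4: p=11, C=39
  Job 5: p=15, C=54
Total completion time = 8 + 17 + 28 + 39 + 54 = 146

146


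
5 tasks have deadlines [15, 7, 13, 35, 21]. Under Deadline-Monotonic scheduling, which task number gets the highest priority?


Sort tasks by relative deadline (ascending):
  Task 2: deadline = 7
  Task 3: deadline = 13
  Task 1: deadline = 15
  Task 5: deadline = 21
  Task 4: deadline = 35
Priority order (highest first): [2, 3, 1, 5, 4]
Highest priority task = 2

2


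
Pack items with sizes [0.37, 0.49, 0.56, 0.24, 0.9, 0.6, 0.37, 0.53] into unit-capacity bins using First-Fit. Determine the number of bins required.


Place items sequentially using First-Fit:
  Item 0.37 -> new Bin 1
  Item 0.49 -> Bin 1 (now 0.86)
  Item 0.56 -> new Bin 2
  Item 0.24 -> Bin 2 (now 0.8)
  Item 0.9 -> new Bin 3
  Item 0.6 -> new Bin 4
  Item 0.37 -> Bin 4 (now 0.97)
  Item 0.53 -> new Bin 5
Total bins used = 5

5


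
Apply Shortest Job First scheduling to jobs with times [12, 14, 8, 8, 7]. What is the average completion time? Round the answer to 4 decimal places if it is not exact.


SJF order (ascending): [7, 8, 8, 12, 14]
Completion times:
  Job 1: burst=7, C=7
  Job 2: burst=8, C=15
  Job 3: burst=8, C=23
  Job 4: burst=12, C=35
  Job 5: burst=14, C=49
Average completion = 129/5 = 25.8

25.8


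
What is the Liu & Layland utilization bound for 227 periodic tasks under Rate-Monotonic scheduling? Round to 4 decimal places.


Compute 2^(1/227) = 1.0030581785
Subtract 1: 1.0030581785 - 1 = 0.0030581785
Multiply by n: 227 * 0.0030581785 = 0.6942065195
Round to 4 dp: 0.6942

0.6942


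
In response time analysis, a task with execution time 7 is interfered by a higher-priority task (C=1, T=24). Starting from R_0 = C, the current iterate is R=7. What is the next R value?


R_next = C + ceil(R_prev / T_hp) * C_hp
ceil(7 / 24) = ceil(0.2917) = 1
Interference = 1 * 1 = 1
R_next = 7 + 1 = 8

8


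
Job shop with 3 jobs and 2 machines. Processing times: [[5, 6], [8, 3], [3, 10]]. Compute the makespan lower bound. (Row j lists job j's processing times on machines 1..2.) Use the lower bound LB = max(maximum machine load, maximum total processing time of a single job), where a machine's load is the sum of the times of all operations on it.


Machine loads:
  Machine 1: 5 + 8 + 3 = 16
  Machine 2: 6 + 3 + 10 = 19
Max machine load = 19
Job totals:
  Job 1: 11
  Job 2: 11
  Job 3: 13
Max job total = 13
Lower bound = max(19, 13) = 19

19


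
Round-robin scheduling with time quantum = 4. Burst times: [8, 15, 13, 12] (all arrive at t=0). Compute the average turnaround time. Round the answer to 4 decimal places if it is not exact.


Time quantum = 4
Execution trace:
  J1 runs 4 units, time = 4
  J2 runs 4 units, time = 8
  J3 runs 4 units, time = 12
  J4 runs 4 units, time = 16
  J1 runs 4 units, time = 20
  J2 runs 4 units, time = 24
  J3 runs 4 units, time = 28
  J4 runs 4 units, time = 32
  J2 runs 4 units, time = 36
  J3 runs 4 units, time = 40
  J4 runs 4 units, time = 44
  J2 runs 3 units, time = 47
  J3 runs 1 units, time = 48
Finish times: [20, 47, 48, 44]
Average turnaround = 159/4 = 39.75

39.75


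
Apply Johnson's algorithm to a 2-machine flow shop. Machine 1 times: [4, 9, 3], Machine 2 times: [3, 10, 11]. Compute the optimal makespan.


Apply Johnson's rule:
  Group 1 (a <= b): [(3, 3, 11), (2, 9, 10)]
  Group 2 (a > b): [(1, 4, 3)]
Optimal job order: [3, 2, 1]
Schedule:
  Job 3: M1 done at 3, M2 done at 14
  Job 2: M1 done at 12, M2 done at 24
  Job 1: M1 done at 16, M2 done at 27
Makespan = 27

27


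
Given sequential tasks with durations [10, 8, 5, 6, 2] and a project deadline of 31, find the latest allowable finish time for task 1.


LF(activity 1) = deadline - sum of successor durations
Successors: activities 2 through 5 with durations [8, 5, 6, 2]
Sum of successor durations = 21
LF = 31 - 21 = 10

10


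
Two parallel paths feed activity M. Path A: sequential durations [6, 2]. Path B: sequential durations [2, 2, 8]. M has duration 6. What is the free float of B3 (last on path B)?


ES(B3) = sum of predecessors on chain B = 4
EF(B3) = ES + duration = 4 + 8 = 12
Successor of B3 is M. ES(M) = max(sum(A), sum(B)) = max(8, 12) = 12
Free float = ES(successor) - EF(current) = 12 - 12 = 0

0


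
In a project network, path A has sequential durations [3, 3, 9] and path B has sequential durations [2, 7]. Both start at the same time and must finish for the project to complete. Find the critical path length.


Path A total = 3 + 3 + 9 = 15
Path B total = 2 + 7 = 9
Critical path = longest path = max(15, 9) = 15

15


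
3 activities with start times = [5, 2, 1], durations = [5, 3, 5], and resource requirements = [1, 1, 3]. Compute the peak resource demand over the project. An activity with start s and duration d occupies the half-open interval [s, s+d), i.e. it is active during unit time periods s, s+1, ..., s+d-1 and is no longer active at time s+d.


Each activity i is active on [start_i, start_i + duration_i).
Compute total resource usage per time slot:
  t=0: active resources = [], total = 0
  t=1: active resources = [3], total = 3
  t=2: active resources = [1, 3], total = 4
  t=3: active resources = [1, 3], total = 4
  t=4: active resources = [1, 3], total = 4
  t=5: active resources = [1, 3], total = 4
  t=6: active resources = [1], total = 1
  t=7: active resources = [1], total = 1
  t=8: active resources = [1], total = 1
  t=9: active resources = [1], total = 1
Peak resource demand = 4

4


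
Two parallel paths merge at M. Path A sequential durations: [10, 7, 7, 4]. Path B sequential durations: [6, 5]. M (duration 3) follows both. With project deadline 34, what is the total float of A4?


Forward pass: ES(A4) = sum of predecessors on chain A = 24
EF = ES + duration = 24 + 4 = 28
Backward pass: LF(M) = deadline = 34; LS(M) = 34 - 3 = 31
LF(A4) = LS(M) - sum(successors on chain A) = 31 - 0 = 31
LS = LF - duration = 31 - 4 = 27
Total float = LS - ES = 27 - 24 = 3

3


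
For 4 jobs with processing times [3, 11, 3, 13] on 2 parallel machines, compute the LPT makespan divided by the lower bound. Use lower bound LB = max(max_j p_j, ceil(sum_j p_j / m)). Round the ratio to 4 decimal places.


LPT order: [13, 11, 3, 3]
Machine loads after assignment: [16, 14]
LPT makespan = 16
Lower bound = max(max_job, ceil(total/2)) = max(13, 15) = 15
Ratio = 16 / 15 = 1.0667

1.0667


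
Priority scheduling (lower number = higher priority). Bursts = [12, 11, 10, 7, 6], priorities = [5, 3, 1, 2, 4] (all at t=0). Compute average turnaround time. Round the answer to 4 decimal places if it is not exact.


Sort by priority (ascending = highest first):
Order: [(1, 10), (2, 7), (3, 11), (4, 6), (5, 12)]
Completion times:
  Priority 1, burst=10, C=10
  Priority 2, burst=7, C=17
  Priority 3, burst=11, C=28
  Priority 4, burst=6, C=34
  Priority 5, burst=12, C=46
Average turnaround = 135/5 = 27.0

27.0


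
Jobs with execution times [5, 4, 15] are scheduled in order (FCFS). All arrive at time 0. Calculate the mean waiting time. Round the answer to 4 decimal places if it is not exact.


FCFS order (as given): [5, 4, 15]
Waiting times:
  Job 1: wait = 0
  Job 2: wait = 5
  Job 3: wait = 9
Sum of waiting times = 14
Average waiting time = 14/3 = 4.6667

4.6667


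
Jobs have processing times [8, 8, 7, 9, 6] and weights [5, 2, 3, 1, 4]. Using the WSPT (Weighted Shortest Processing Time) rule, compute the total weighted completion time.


Compute p/w ratios and sort ascending (WSPT): [(6, 4), (8, 5), (7, 3), (8, 2), (9, 1)]
Compute weighted completion times:
  Job (p=6,w=4): C=6, w*C=4*6=24
  Job (p=8,w=5): C=14, w*C=5*14=70
  Job (p=7,w=3): C=21, w*C=3*21=63
  Job (p=8,w=2): C=29, w*C=2*29=58
  Job (p=9,w=1): C=38, w*C=1*38=38
Total weighted completion time = 253

253


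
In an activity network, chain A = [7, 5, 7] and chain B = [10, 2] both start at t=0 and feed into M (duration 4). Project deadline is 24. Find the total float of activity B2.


Forward pass: ES(B2) = sum of predecessors on chain B = 10
EF = ES + duration = 10 + 2 = 12
Backward pass: LF(M) = deadline = 24; LS(M) = 24 - 4 = 20
LF(B2) = LS(M) - sum(successors on chain B) = 20 - 0 = 20
LS = LF - duration = 20 - 2 = 18
Total float = LS - ES = 18 - 10 = 8

8


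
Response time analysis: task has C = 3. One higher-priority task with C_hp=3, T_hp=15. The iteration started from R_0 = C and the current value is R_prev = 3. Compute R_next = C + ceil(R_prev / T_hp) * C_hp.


R_next = C + ceil(R_prev / T_hp) * C_hp
ceil(3 / 15) = ceil(0.2) = 1
Interference = 1 * 3 = 3
R_next = 3 + 3 = 6

6


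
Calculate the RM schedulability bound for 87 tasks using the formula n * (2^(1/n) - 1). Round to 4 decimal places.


Compute 2^(1/87) = 1.0079990316
Subtract 1: 1.0079990316 - 1 = 0.0079990316
Multiply by n: 87 * 0.0079990316 = 0.6959157492
Round to 4 dp: 0.6959

0.6959


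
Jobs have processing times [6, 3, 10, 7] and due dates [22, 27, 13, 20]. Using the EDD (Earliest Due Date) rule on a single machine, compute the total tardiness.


Sort by due date (EDD order): [(10, 13), (7, 20), (6, 22), (3, 27)]
Compute completion times and tardiness:
  Job 1: p=10, d=13, C=10, tardiness=max(0,10-13)=0
  Job 2: p=7, d=20, C=17, tardiness=max(0,17-20)=0
  Job 3: p=6, d=22, C=23, tardiness=max(0,23-22)=1
  Job 4: p=3, d=27, C=26, tardiness=max(0,26-27)=0
Total tardiness = 1

1


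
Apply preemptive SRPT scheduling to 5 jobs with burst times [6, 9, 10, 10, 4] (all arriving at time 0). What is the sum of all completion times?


Since all jobs arrive at t=0, SRPT equals SPT ordering.
SPT order: [4, 6, 9, 10, 10]
Completion times:
  Job 1: p=4, C=4
  Job 2: p=6, C=10
  Job 3: p=9, C=19
  Job 4: p=10, C=29
  Job 5: p=10, C=39
Total completion time = 4 + 10 + 19 + 29 + 39 = 101

101


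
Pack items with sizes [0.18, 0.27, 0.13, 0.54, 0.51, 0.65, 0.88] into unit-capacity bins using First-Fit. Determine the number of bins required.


Place items sequentially using First-Fit:
  Item 0.18 -> new Bin 1
  Item 0.27 -> Bin 1 (now 0.45)
  Item 0.13 -> Bin 1 (now 0.58)
  Item 0.54 -> new Bin 2
  Item 0.51 -> new Bin 3
  Item 0.65 -> new Bin 4
  Item 0.88 -> new Bin 5
Total bins used = 5

5


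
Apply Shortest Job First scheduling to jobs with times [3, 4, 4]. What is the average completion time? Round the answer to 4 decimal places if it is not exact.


SJF order (ascending): [3, 4, 4]
Completion times:
  Job 1: burst=3, C=3
  Job 2: burst=4, C=7
  Job 3: burst=4, C=11
Average completion = 21/3 = 7.0

7.0


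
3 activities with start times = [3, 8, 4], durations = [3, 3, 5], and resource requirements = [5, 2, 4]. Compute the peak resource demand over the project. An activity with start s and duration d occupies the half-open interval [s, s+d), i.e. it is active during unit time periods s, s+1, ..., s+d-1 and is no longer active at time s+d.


Each activity i is active on [start_i, start_i + duration_i).
Compute total resource usage per time slot:
  t=0: active resources = [], total = 0
  t=1: active resources = [], total = 0
  t=2: active resources = [], total = 0
  t=3: active resources = [5], total = 5
  t=4: active resources = [5, 4], total = 9
  t=5: active resources = [5, 4], total = 9
  t=6: active resources = [4], total = 4
  t=7: active resources = [4], total = 4
  t=8: active resources = [2, 4], total = 6
  t=9: active resources = [2], total = 2
  t=10: active resources = [2], total = 2
Peak resource demand = 9

9


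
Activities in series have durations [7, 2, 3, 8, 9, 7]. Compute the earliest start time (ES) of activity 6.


Activity 6 starts after activities 1 through 5 complete.
Predecessor durations: [7, 2, 3, 8, 9]
ES = 7 + 2 + 3 + 8 + 9 = 29

29


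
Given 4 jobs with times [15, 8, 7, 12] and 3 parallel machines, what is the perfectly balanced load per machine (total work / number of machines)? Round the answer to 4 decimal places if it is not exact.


Total processing time = 15 + 8 + 7 + 12 = 42
Number of machines = 3
Ideal balanced load = 42 / 3 = 14.0

14.0


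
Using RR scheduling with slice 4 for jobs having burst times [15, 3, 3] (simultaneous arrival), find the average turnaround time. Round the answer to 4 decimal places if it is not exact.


Time quantum = 4
Execution trace:
  J1 runs 4 units, time = 4
  J2 runs 3 units, time = 7
  J3 runs 3 units, time = 10
  J1 runs 4 units, time = 14
  J1 runs 4 units, time = 18
  J1 runs 3 units, time = 21
Finish times: [21, 7, 10]
Average turnaround = 38/3 = 12.6667

12.6667


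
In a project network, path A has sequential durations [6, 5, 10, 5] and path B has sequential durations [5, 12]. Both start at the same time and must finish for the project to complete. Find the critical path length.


Path A total = 6 + 5 + 10 + 5 = 26
Path B total = 5 + 12 = 17
Critical path = longest path = max(26, 17) = 26

26


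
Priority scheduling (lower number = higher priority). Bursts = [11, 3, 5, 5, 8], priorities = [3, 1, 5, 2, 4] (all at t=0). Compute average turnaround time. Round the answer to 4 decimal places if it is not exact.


Sort by priority (ascending = highest first):
Order: [(1, 3), (2, 5), (3, 11), (4, 8), (5, 5)]
Completion times:
  Priority 1, burst=3, C=3
  Priority 2, burst=5, C=8
  Priority 3, burst=11, C=19
  Priority 4, burst=8, C=27
  Priority 5, burst=5, C=32
Average turnaround = 89/5 = 17.8

17.8


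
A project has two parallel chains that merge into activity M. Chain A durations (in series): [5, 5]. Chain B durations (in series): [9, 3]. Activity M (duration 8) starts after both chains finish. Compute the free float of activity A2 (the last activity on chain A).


ES(A2) = sum of predecessors on chain A = 5
EF(A2) = ES + duration = 5 + 5 = 10
Successor of A2 is M. ES(M) = max(sum(A), sum(B)) = max(10, 12) = 12
Free float = ES(successor) - EF(current) = 12 - 10 = 2

2


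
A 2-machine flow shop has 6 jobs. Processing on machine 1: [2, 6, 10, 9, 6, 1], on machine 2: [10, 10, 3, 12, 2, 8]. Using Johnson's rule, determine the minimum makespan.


Apply Johnson's rule:
  Group 1 (a <= b): [(6, 1, 8), (1, 2, 10), (2, 6, 10), (4, 9, 12)]
  Group 2 (a > b): [(3, 10, 3), (5, 6, 2)]
Optimal job order: [6, 1, 2, 4, 3, 5]
Schedule:
  Job 6: M1 done at 1, M2 done at 9
  Job 1: M1 done at 3, M2 done at 19
  Job 2: M1 done at 9, M2 done at 29
  Job 4: M1 done at 18, M2 done at 41
  Job 3: M1 done at 28, M2 done at 44
  Job 5: M1 done at 34, M2 done at 46
Makespan = 46

46


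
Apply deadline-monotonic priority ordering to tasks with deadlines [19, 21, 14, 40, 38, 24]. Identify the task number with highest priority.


Sort tasks by relative deadline (ascending):
  Task 3: deadline = 14
  Task 1: deadline = 19
  Task 2: deadline = 21
  Task 6: deadline = 24
  Task 5: deadline = 38
  Task 4: deadline = 40
Priority order (highest first): [3, 1, 2, 6, 5, 4]
Highest priority task = 3

3


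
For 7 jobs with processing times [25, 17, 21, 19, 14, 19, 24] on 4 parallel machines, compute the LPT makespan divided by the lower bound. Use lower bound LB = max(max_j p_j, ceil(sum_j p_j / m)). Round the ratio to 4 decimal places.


LPT order: [25, 24, 21, 19, 19, 17, 14]
Machine loads after assignment: [25, 38, 38, 38]
LPT makespan = 38
Lower bound = max(max_job, ceil(total/4)) = max(25, 35) = 35
Ratio = 38 / 35 = 1.0857

1.0857


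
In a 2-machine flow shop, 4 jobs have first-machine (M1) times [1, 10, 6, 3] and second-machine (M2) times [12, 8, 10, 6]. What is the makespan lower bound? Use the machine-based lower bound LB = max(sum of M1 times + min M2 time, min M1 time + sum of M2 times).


LB1 = sum(M1 times) + min(M2 times) = 20 + 6 = 26
LB2 = min(M1 times) + sum(M2 times) = 1 + 36 = 37
Lower bound = max(LB1, LB2) = max(26, 37) = 37

37


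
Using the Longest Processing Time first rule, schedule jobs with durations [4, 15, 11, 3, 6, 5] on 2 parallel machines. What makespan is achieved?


Sort jobs in decreasing order (LPT): [15, 11, 6, 5, 4, 3]
Assign each job to the least loaded machine:
  Machine 1: jobs [15, 5, 3], load = 23
  Machine 2: jobs [11, 6, 4], load = 21
Makespan = max load = 23

23


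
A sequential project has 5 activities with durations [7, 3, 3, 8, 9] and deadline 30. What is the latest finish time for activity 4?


LF(activity 4) = deadline - sum of successor durations
Successors: activities 5 through 5 with durations [9]
Sum of successor durations = 9
LF = 30 - 9 = 21

21


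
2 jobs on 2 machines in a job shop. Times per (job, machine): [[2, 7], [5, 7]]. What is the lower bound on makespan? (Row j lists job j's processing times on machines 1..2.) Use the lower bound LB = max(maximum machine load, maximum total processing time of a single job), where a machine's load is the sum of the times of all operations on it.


Machine loads:
  Machine 1: 2 + 5 = 7
  Machine 2: 7 + 7 = 14
Max machine load = 14
Job totals:
  Job 1: 9
  Job 2: 12
Max job total = 12
Lower bound = max(14, 12) = 14

14


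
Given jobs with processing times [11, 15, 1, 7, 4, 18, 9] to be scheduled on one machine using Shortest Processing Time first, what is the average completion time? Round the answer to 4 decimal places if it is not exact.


Sort jobs by processing time (SPT order): [1, 4, 7, 9, 11, 15, 18]
Compute completion times sequentially:
  Job 1: processing = 1, completes at 1
  Job 2: processing = 4, completes at 5
  Job 3: processing = 7, completes at 12
  Job 4: processing = 9, completes at 21
  Job 5: processing = 11, completes at 32
  Job 6: processing = 15, completes at 47
  Job 7: processing = 18, completes at 65
Sum of completion times = 183
Average completion time = 183/7 = 26.1429

26.1429


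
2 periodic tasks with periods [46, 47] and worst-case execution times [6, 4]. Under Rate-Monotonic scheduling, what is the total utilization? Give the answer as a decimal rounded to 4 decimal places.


Compute individual utilizations (exact fractions):
  Task 1: C/T = 6/46 = 3/23 (approx. 0.1304)
  Task 2: C/T = 4/47 (approx. 0.0851)
Total utilization U = 3/23 + 4/47 = 233/1081
Rounded to 4 decimal places: U = 0.2155
RM (Liu & Layland) bound for 2 tasks = 0.828427; compare with U = 233/1081 (approx. 0.215541)
U <= bound, so schedulable by RM sufficient condition.

0.2155


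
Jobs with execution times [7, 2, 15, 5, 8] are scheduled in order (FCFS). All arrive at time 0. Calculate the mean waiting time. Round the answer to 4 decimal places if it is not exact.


FCFS order (as given): [7, 2, 15, 5, 8]
Waiting times:
  Job 1: wait = 0
  Job 2: wait = 7
  Job 3: wait = 9
  Job 4: wait = 24
  Job 5: wait = 29
Sum of waiting times = 69
Average waiting time = 69/5 = 13.8

13.8


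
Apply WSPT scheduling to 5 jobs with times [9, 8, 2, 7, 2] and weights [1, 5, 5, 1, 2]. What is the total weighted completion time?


Compute p/w ratios and sort ascending (WSPT): [(2, 5), (2, 2), (8, 5), (7, 1), (9, 1)]
Compute weighted completion times:
  Job (p=2,w=5): C=2, w*C=5*2=10
  Job (p=2,w=2): C=4, w*C=2*4=8
  Job (p=8,w=5): C=12, w*C=5*12=60
  Job (p=7,w=1): C=19, w*C=1*19=19
  Job (p=9,w=1): C=28, w*C=1*28=28
Total weighted completion time = 125

125


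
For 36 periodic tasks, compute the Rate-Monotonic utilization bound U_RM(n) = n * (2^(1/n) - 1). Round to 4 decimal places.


Compute 2^(1/36) = 1.0194406437
Subtract 1: 1.0194406437 - 1 = 0.0194406437
Multiply by n: 36 * 0.0194406437 = 0.6998631732
Round to 4 dp: 0.6999

0.6999


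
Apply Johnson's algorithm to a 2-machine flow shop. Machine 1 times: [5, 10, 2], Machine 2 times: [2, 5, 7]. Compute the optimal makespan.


Apply Johnson's rule:
  Group 1 (a <= b): [(3, 2, 7)]
  Group 2 (a > b): [(2, 10, 5), (1, 5, 2)]
Optimal job order: [3, 2, 1]
Schedule:
  Job 3: M1 done at 2, M2 done at 9
  Job 2: M1 done at 12, M2 done at 17
  Job 1: M1 done at 17, M2 done at 19
Makespan = 19

19


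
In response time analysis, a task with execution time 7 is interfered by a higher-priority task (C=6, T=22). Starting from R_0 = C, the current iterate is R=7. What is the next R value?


R_next = C + ceil(R_prev / T_hp) * C_hp
ceil(7 / 22) = ceil(0.3182) = 1
Interference = 1 * 6 = 6
R_next = 7 + 6 = 13

13


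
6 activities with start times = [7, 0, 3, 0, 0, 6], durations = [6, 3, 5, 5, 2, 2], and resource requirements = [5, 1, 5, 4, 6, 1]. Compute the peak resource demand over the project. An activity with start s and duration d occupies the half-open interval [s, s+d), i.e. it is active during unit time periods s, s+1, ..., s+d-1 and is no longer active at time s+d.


Each activity i is active on [start_i, start_i + duration_i).
Compute total resource usage per time slot:
  t=0: active resources = [1, 4, 6], total = 11
  t=1: active resources = [1, 4, 6], total = 11
  t=2: active resources = [1, 4], total = 5
  t=3: active resources = [5, 4], total = 9
  t=4: active resources = [5, 4], total = 9
  t=5: active resources = [5], total = 5
  t=6: active resources = [5, 1], total = 6
  t=7: active resources = [5, 5, 1], total = 11
  t=8: active resources = [5], total = 5
  t=9: active resources = [5], total = 5
  t=10: active resources = [5], total = 5
  t=11: active resources = [5], total = 5
  t=12: active resources = [5], total = 5
Peak resource demand = 11

11


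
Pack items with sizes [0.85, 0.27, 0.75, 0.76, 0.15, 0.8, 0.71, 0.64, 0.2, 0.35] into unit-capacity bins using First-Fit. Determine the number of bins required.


Place items sequentially using First-Fit:
  Item 0.85 -> new Bin 1
  Item 0.27 -> new Bin 2
  Item 0.75 -> new Bin 3
  Item 0.76 -> new Bin 4
  Item 0.15 -> Bin 1 (now 1.0)
  Item 0.8 -> new Bin 5
  Item 0.71 -> Bin 2 (now 0.98)
  Item 0.64 -> new Bin 6
  Item 0.2 -> Bin 3 (now 0.95)
  Item 0.35 -> Bin 6 (now 0.99)
Total bins used = 6

6


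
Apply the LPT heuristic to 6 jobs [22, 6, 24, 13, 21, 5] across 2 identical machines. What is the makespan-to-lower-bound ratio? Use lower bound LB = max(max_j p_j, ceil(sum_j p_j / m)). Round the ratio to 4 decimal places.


LPT order: [24, 22, 21, 13, 6, 5]
Machine loads after assignment: [48, 43]
LPT makespan = 48
Lower bound = max(max_job, ceil(total/2)) = max(24, 46) = 46
Ratio = 48 / 46 = 1.0435

1.0435


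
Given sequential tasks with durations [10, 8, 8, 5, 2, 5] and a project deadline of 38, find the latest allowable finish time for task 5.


LF(activity 5) = deadline - sum of successor durations
Successors: activities 6 through 6 with durations [5]
Sum of successor durations = 5
LF = 38 - 5 = 33

33


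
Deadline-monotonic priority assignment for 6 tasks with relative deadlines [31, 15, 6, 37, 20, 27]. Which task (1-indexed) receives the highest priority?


Sort tasks by relative deadline (ascending):
  Task 3: deadline = 6
  Task 2: deadline = 15
  Task 5: deadline = 20
  Task 6: deadline = 27
  Task 1: deadline = 31
  Task 4: deadline = 37
Priority order (highest first): [3, 2, 5, 6, 1, 4]
Highest priority task = 3

3


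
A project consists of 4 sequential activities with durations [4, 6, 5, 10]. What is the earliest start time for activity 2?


Activity 2 starts after activities 1 through 1 complete.
Predecessor durations: [4]
ES = 4 = 4

4


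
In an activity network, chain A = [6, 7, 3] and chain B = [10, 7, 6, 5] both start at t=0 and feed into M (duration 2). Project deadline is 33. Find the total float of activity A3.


Forward pass: ES(A3) = sum of predecessors on chain A = 13
EF = ES + duration = 13 + 3 = 16
Backward pass: LF(M) = deadline = 33; LS(M) = 33 - 2 = 31
LF(A3) = LS(M) - sum(successors on chain A) = 31 - 0 = 31
LS = LF - duration = 31 - 3 = 28
Total float = LS - ES = 28 - 13 = 15

15


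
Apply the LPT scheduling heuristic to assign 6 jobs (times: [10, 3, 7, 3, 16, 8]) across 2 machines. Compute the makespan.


Sort jobs in decreasing order (LPT): [16, 10, 8, 7, 3, 3]
Assign each job to the least loaded machine:
  Machine 1: jobs [16, 7], load = 23
  Machine 2: jobs [10, 8, 3, 3], load = 24
Makespan = max load = 24

24


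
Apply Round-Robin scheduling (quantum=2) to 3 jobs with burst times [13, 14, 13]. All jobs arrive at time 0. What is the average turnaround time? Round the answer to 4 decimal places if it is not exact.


Time quantum = 2
Execution trace:
  J1 runs 2 units, time = 2
  J2 runs 2 units, time = 4
  J3 runs 2 units, time = 6
  J1 runs 2 units, time = 8
  J2 runs 2 units, time = 10
  J3 runs 2 units, time = 12
  J1 runs 2 units, time = 14
  J2 runs 2 units, time = 16
  J3 runs 2 units, time = 18
  J1 runs 2 units, time = 20
  J2 runs 2 units, time = 22
  J3 runs 2 units, time = 24
  J1 runs 2 units, time = 26
  J2 runs 2 units, time = 28
  J3 runs 2 units, time = 30
  J1 runs 2 units, time = 32
  J2 runs 2 units, time = 34
  J3 runs 2 units, time = 36
  J1 runs 1 units, time = 37
  J2 runs 2 units, time = 39
  J3 runs 1 units, time = 40
Finish times: [37, 39, 40]
Average turnaround = 116/3 = 38.6667

38.6667


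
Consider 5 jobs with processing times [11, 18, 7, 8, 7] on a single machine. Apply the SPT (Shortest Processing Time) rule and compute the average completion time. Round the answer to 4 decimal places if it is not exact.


Sort jobs by processing time (SPT order): [7, 7, 8, 11, 18]
Compute completion times sequentially:
  Job 1: processing = 7, completes at 7
  Job 2: processing = 7, completes at 14
  Job 3: processing = 8, completes at 22
  Job 4: processing = 11, completes at 33
  Job 5: processing = 18, completes at 51
Sum of completion times = 127
Average completion time = 127/5 = 25.4

25.4


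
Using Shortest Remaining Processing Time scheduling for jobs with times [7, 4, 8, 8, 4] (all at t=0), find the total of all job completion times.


Since all jobs arrive at t=0, SRPT equals SPT ordering.
SPT order: [4, 4, 7, 8, 8]
Completion times:
  Job 1: p=4, C=4
  Job 2: p=4, C=8
  Job 3: p=7, C=15
  Job 4: p=8, C=23
  Job 5: p=8, C=31
Total completion time = 4 + 8 + 15 + 23 + 31 = 81

81


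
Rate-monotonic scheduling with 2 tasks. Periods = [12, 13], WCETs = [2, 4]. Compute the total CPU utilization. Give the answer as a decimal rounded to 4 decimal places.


Compute individual utilizations (exact fractions):
  Task 1: C/T = 2/12 = 1/6 (approx. 0.1667)
  Task 2: C/T = 4/13 (approx. 0.3077)
Total utilization U = 1/6 + 4/13 = 37/78
Rounded to 4 decimal places: U = 0.4744
RM (Liu & Layland) bound for 2 tasks = 0.828427; compare with U = 37/78 (approx. 0.474359)
U <= bound, so schedulable by RM sufficient condition.

0.4744


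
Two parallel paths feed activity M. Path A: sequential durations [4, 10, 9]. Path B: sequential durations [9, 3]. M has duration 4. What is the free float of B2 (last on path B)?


ES(B2) = sum of predecessors on chain B = 9
EF(B2) = ES + duration = 9 + 3 = 12
Successor of B2 is M. ES(M) = max(sum(A), sum(B)) = max(23, 12) = 23
Free float = ES(successor) - EF(current) = 23 - 12 = 11

11


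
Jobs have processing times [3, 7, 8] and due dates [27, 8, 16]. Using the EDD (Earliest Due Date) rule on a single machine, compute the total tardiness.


Sort by due date (EDD order): [(7, 8), (8, 16), (3, 27)]
Compute completion times and tardiness:
  Job 1: p=7, d=8, C=7, tardiness=max(0,7-8)=0
  Job 2: p=8, d=16, C=15, tardiness=max(0,15-16)=0
  Job 3: p=3, d=27, C=18, tardiness=max(0,18-27)=0
Total tardiness = 0

0


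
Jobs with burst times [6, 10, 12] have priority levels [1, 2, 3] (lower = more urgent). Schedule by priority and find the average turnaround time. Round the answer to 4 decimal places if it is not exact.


Sort by priority (ascending = highest first):
Order: [(1, 6), (2, 10), (3, 12)]
Completion times:
  Priority 1, burst=6, C=6
  Priority 2, burst=10, C=16
  Priority 3, burst=12, C=28
Average turnaround = 50/3 = 16.6667

16.6667


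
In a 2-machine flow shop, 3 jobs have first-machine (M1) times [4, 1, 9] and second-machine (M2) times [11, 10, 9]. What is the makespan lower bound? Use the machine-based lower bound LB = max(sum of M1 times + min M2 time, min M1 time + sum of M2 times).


LB1 = sum(M1 times) + min(M2 times) = 14 + 9 = 23
LB2 = min(M1 times) + sum(M2 times) = 1 + 30 = 31
Lower bound = max(LB1, LB2) = max(23, 31) = 31

31


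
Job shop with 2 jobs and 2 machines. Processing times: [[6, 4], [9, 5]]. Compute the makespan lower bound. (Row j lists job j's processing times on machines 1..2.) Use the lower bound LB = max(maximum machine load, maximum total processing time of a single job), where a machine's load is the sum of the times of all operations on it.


Machine loads:
  Machine 1: 6 + 9 = 15
  Machine 2: 4 + 5 = 9
Max machine load = 15
Job totals:
  Job 1: 10
  Job 2: 14
Max job total = 14
Lower bound = max(15, 14) = 15

15


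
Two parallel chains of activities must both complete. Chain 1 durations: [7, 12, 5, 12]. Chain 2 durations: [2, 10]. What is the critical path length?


Path A total = 7 + 12 + 5 + 12 = 36
Path B total = 2 + 10 = 12
Critical path = longest path = max(36, 12) = 36

36


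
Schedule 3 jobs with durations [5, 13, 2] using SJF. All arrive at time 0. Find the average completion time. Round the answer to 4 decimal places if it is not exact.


SJF order (ascending): [2, 5, 13]
Completion times:
  Job 1: burst=2, C=2
  Job 2: burst=5, C=7
  Job 3: burst=13, C=20
Average completion = 29/3 = 9.6667

9.6667


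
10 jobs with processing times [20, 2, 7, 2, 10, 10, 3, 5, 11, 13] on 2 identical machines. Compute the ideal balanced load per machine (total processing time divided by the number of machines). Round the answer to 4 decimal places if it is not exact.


Total processing time = 20 + 2 + 7 + 2 + 10 + 10 + 3 + 5 + 11 + 13 = 83
Number of machines = 2
Ideal balanced load = 83 / 2 = 41.5

41.5


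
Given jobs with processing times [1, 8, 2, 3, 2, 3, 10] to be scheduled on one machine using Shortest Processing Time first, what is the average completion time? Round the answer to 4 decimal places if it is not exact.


Sort jobs by processing time (SPT order): [1, 2, 2, 3, 3, 8, 10]
Compute completion times sequentially:
  Job 1: processing = 1, completes at 1
  Job 2: processing = 2, completes at 3
  Job 3: processing = 2, completes at 5
  Job 4: processing = 3, completes at 8
  Job 5: processing = 3, completes at 11
  Job 6: processing = 8, completes at 19
  Job 7: processing = 10, completes at 29
Sum of completion times = 76
Average completion time = 76/7 = 10.8571

10.8571


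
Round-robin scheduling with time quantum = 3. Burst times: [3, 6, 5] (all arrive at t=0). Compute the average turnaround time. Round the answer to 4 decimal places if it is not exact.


Time quantum = 3
Execution trace:
  J1 runs 3 units, time = 3
  J2 runs 3 units, time = 6
  J3 runs 3 units, time = 9
  J2 runs 3 units, time = 12
  J3 runs 2 units, time = 14
Finish times: [3, 12, 14]
Average turnaround = 29/3 = 9.6667

9.6667


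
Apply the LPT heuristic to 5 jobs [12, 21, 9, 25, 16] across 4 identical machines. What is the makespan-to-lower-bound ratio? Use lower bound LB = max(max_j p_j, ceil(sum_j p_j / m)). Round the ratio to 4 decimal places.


LPT order: [25, 21, 16, 12, 9]
Machine loads after assignment: [25, 21, 16, 21]
LPT makespan = 25
Lower bound = max(max_job, ceil(total/4)) = max(25, 21) = 25
Ratio = 25 / 25 = 1.0

1.0


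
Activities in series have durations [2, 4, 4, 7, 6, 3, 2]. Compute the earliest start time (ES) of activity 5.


Activity 5 starts after activities 1 through 4 complete.
Predecessor durations: [2, 4, 4, 7]
ES = 2 + 4 + 4 + 7 = 17

17


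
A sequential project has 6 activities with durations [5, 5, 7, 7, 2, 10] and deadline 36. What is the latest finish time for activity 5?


LF(activity 5) = deadline - sum of successor durations
Successors: activities 6 through 6 with durations [10]
Sum of successor durations = 10
LF = 36 - 10 = 26

26


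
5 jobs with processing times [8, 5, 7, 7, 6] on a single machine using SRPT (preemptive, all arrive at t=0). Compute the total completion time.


Since all jobs arrive at t=0, SRPT equals SPT ordering.
SPT order: [5, 6, 7, 7, 8]
Completion times:
  Job 1: p=5, C=5
  Job 2: p=6, C=11
  Job 3: p=7, C=18
  Job 4: p=7, C=25
  Job 5: p=8, C=33
Total completion time = 5 + 11 + 18 + 25 + 33 = 92

92


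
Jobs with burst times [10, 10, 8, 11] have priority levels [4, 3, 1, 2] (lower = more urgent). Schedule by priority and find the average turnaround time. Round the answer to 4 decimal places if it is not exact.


Sort by priority (ascending = highest first):
Order: [(1, 8), (2, 11), (3, 10), (4, 10)]
Completion times:
  Priority 1, burst=8, C=8
  Priority 2, burst=11, C=19
  Priority 3, burst=10, C=29
  Priority 4, burst=10, C=39
Average turnaround = 95/4 = 23.75

23.75


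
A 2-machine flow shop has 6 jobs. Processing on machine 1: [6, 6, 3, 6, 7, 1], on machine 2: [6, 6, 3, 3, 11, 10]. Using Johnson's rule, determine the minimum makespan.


Apply Johnson's rule:
  Group 1 (a <= b): [(6, 1, 10), (3, 3, 3), (1, 6, 6), (2, 6, 6), (5, 7, 11)]
  Group 2 (a > b): [(4, 6, 3)]
Optimal job order: [6, 3, 1, 2, 5, 4]
Schedule:
  Job 6: M1 done at 1, M2 done at 11
  Job 3: M1 done at 4, M2 done at 14
  Job 1: M1 done at 10, M2 done at 20
  Job 2: M1 done at 16, M2 done at 26
  Job 5: M1 done at 23, M2 done at 37
  Job 4: M1 done at 29, M2 done at 40
Makespan = 40

40


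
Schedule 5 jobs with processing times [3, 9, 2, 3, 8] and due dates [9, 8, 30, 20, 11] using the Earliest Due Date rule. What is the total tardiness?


Sort by due date (EDD order): [(9, 8), (3, 9), (8, 11), (3, 20), (2, 30)]
Compute completion times and tardiness:
  Job 1: p=9, d=8, C=9, tardiness=max(0,9-8)=1
  Job 2: p=3, d=9, C=12, tardiness=max(0,12-9)=3
  Job 3: p=8, d=11, C=20, tardiness=max(0,20-11)=9
  Job 4: p=3, d=20, C=23, tardiness=max(0,23-20)=3
  Job 5: p=2, d=30, C=25, tardiness=max(0,25-30)=0
Total tardiness = 16

16


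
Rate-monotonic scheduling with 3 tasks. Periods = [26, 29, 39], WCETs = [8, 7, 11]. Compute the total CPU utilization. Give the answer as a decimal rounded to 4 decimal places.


Compute individual utilizations (exact fractions):
  Task 1: C/T = 8/26 = 4/13 (approx. 0.3077)
  Task 2: C/T = 7/29 (approx. 0.2414)
  Task 3: C/T = 11/39 (approx. 0.2821)
Total utilization U = 4/13 + 7/29 + 11/39 = 940/1131
Rounded to 4 decimal places: U = 0.8311
RM (Liu & Layland) bound for 3 tasks = 0.779763; compare with U = 940/1131 (approx. 0.831123)
bound < U <= 1, so the RM sufficient condition is not met (inconclusive; an exact test such as response-time analysis is needed).

0.8311


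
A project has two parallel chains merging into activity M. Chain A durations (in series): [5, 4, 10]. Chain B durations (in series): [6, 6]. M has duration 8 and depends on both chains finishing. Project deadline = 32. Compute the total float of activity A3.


Forward pass: ES(A3) = sum of predecessors on chain A = 9
EF = ES + duration = 9 + 10 = 19
Backward pass: LF(M) = deadline = 32; LS(M) = 32 - 8 = 24
LF(A3) = LS(M) - sum(successors on chain A) = 24 - 0 = 24
LS = LF - duration = 24 - 10 = 14
Total float = LS - ES = 14 - 9 = 5

5


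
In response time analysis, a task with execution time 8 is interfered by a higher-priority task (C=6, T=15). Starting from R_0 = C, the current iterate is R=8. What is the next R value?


R_next = C + ceil(R_prev / T_hp) * C_hp
ceil(8 / 15) = ceil(0.5333) = 1
Interference = 1 * 6 = 6
R_next = 8 + 6 = 14

14


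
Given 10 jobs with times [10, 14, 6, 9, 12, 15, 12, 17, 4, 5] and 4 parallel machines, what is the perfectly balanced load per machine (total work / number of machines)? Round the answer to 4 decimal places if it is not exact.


Total processing time = 10 + 14 + 6 + 9 + 12 + 15 + 12 + 17 + 4 + 5 = 104
Number of machines = 4
Ideal balanced load = 104 / 4 = 26.0

26.0


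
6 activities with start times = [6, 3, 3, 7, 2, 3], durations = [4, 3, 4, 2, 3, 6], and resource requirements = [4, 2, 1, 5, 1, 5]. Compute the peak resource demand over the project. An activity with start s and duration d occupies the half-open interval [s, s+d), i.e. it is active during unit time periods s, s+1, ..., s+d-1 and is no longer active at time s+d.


Each activity i is active on [start_i, start_i + duration_i).
Compute total resource usage per time slot:
  t=0: active resources = [], total = 0
  t=1: active resources = [], total = 0
  t=2: active resources = [1], total = 1
  t=3: active resources = [2, 1, 1, 5], total = 9
  t=4: active resources = [2, 1, 1, 5], total = 9
  t=5: active resources = [2, 1, 5], total = 8
  t=6: active resources = [4, 1, 5], total = 10
  t=7: active resources = [4, 5, 5], total = 14
  t=8: active resources = [4, 5, 5], total = 14
  t=9: active resources = [4], total = 4
Peak resource demand = 14

14


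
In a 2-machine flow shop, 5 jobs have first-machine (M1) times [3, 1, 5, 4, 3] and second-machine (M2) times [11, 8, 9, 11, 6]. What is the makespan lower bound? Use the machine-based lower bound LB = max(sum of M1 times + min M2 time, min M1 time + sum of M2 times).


LB1 = sum(M1 times) + min(M2 times) = 16 + 6 = 22
LB2 = min(M1 times) + sum(M2 times) = 1 + 45 = 46
Lower bound = max(LB1, LB2) = max(22, 46) = 46

46


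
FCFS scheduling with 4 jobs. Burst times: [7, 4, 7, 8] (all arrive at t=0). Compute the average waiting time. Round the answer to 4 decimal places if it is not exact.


FCFS order (as given): [7, 4, 7, 8]
Waiting times:
  Job 1: wait = 0
  Job 2: wait = 7
  Job 3: wait = 11
  Job 4: wait = 18
Sum of waiting times = 36
Average waiting time = 36/4 = 9.0

9.0


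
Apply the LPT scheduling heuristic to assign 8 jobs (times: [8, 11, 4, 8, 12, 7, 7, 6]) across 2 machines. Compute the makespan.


Sort jobs in decreasing order (LPT): [12, 11, 8, 8, 7, 7, 6, 4]
Assign each job to the least loaded machine:
  Machine 1: jobs [12, 8, 7, 4], load = 31
  Machine 2: jobs [11, 8, 7, 6], load = 32
Makespan = max load = 32

32


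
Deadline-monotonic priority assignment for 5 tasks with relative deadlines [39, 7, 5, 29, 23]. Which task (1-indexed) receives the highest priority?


Sort tasks by relative deadline (ascending):
  Task 3: deadline = 5
  Task 2: deadline = 7
  Task 5: deadline = 23
  Task 4: deadline = 29
  Task 1: deadline = 39
Priority order (highest first): [3, 2, 5, 4, 1]
Highest priority task = 3

3


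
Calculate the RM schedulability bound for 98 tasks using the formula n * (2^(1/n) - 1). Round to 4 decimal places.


Compute 2^(1/98) = 1.0070980027
Subtract 1: 1.0070980027 - 1 = 0.0070980027
Multiply by n: 98 * 0.0070980027 = 0.6956042646
Round to 4 dp: 0.6956

0.6956


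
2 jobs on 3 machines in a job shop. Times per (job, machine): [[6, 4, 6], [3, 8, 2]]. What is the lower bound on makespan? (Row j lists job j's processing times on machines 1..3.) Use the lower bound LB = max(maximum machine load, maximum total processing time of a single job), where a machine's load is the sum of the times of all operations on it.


Machine loads:
  Machine 1: 6 + 3 = 9
  Machine 2: 4 + 8 = 12
  Machine 3: 6 + 2 = 8
Max machine load = 12
Job totals:
  Job 1: 16
  Job 2: 13
Max job total = 16
Lower bound = max(12, 16) = 16

16
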